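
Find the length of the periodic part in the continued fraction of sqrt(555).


Run the CF algorithm for sqrt(555).
a_0 = floor(sqrt(555)) = 23; set m_0=0, q_0=1.
Recurrence: m' = q*a - m,  q' = (d - m'^2)/q,  a' = floor((a_0 + m')/q').
  step 1: m=23, q=26, a=1
  step 2: m=3, q=21, a=1
  step 3: m=18, q=11, a=3
  step 4: m=15, q=30, a=1
  step 5: m=15, q=11, a=3
  step 6: m=18, q=21, a=1
  step 7: m=3, q=26, a=1
  step 8: m=23, q=1, a=46
a_8 = 2*a_0 = 46, so the period closes here.
sqrt(555) = [23; 1, 1, 3, 1, 3, 1, 1, 46]
Period length = 8

8


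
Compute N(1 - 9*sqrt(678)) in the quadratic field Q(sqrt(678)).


N(a + b*sqrt(d)) = a^2 - d*b^2
= (1)^2 - (678)*(-9)^2
= 1 - 54918
= -54917

-54917


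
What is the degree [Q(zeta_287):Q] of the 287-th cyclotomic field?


The degree equals Euler's totient phi(287).
287 = 7 * 41
phi(287) = 240

240


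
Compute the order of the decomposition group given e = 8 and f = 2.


|D_P| = e * f
= 8 * 2
= 16

16


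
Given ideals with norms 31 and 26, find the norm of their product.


N(IJ) = N(I) * N(J)
= 31 * 26
= 806

806


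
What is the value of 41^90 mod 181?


p = 181 is prime and the exponent is (p-1)/2 = 90, so by Euler's criterion 41^90 = (41/181) = +1 or -1 mod 181.
Compute by square-and-multiply:
  90 = 64 + 16 + 8 + 2 (binary 1011010)
  Repeated squaring mod 181: 41^1 = 41, 41^2 = 52, 41^4 = 170, 41^8 = 121, 41^16 = 161, 41^32 = 38, 41^64 = 177
  41^90 = 41^64 * 41^16 * 41^8 * 41^2 = 177 * 161 * 121 * 52 mod 181
    177 * 161 = 28497 = 80 mod 181
    80 * 121 = 9680 = 87 mod 181
    87 * 52 = 4524 = 180 mod 181
  41^90 = 180 mod 181
Result 180 = p - 1 = -1 mod 181: 41 is a quadratic non-residue mod 181. As a residue in [0, p-1] the value is 180.
41^90 mod 181 = 180

180


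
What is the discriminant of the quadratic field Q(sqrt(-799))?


For K = Q(sqrt(d)) with d squarefree: disc(K) = d if d = 1 mod 4, and disc(K) = 4d if d = 2 or 3 mod 4.
Here d = -799, and d mod 4 = 1.
d = 1 mod 4 (O_K = Z[(1+sqrt(d))/2]), so disc(K) = d = -799

-799


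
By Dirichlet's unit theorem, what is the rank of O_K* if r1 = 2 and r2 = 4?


By Dirichlet's unit theorem:
rank = r1 + r2 - 1
= 2 + 4 - 1
= 5

5


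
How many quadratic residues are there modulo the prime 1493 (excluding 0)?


For prime p, the number of non-zero quadratic residues is (p-1)/2.
= (1493-1)/2
= 746

746


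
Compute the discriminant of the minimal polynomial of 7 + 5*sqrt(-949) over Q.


The element 7 + 5*sqrt(-949) has minimal polynomial:
x^2 - 14*x + 23774
Discriminant = (-14)^2 - 4*(23774)
= 196 - 95096
= -94900

-94900


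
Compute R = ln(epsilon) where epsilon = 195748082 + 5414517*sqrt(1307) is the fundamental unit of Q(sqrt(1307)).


epsilon = 195748082 + 5414517*sqrt(1307)
= 3.9150e+08
R = ln(3.9150e+08)
= 19.7855

19.7855


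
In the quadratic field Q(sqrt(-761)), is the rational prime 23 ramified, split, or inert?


K = Q(sqrt(-761)). Since d mod 4 = 3, disc(K) = -3044.
Check p | disc: -3044 mod 23 = 15.
p does not divide disc. Compute Legendre symbol (d/p):
21^((23-1)/2) mod 23 = -1
(d/p) = -1, so p is inert: (p) stays prime with e=1, f=2, g=1.
Therefore p is inert.

inert


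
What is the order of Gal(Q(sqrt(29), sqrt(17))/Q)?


The 2 square roots of distinct primes are multiplicatively independent over Q,
so [K:Q] = 2^2 and Gal(K/Q) is isomorphic to (Z/2Z)^2.
|Gal| = 2^2 = 4

4


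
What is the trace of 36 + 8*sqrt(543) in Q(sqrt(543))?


Tr(a + b*sqrt(d)) = (a + b*sqrt(d)) + (a - b*sqrt(d)) = 2a
= 2 * (36)
= 72

72


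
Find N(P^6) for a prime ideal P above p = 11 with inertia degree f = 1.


N(P^a) = p^(a*f)
= 11^(6*1)
= 11^6
= 1771561

1771561


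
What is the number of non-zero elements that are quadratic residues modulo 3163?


For prime p, the number of non-zero quadratic residues is (p-1)/2.
= (3163-1)/2
= 1581

1581


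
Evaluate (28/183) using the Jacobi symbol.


Compute (28/183) via quadratic reciprocity:
  pull out 2: (2/183) = +1  (since 183 mod 8 = 7)
  pull out 2: (2/183) = +1  (since 183 mod 8 = 7)
  reciprocity: (7/183) -> -(183/7)
  reduce: (1/7)
  (1/7) = 1
Product of signs = -1

-1


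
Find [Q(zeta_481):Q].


The degree equals Euler's totient phi(481).
481 = 13 * 37
phi(481) = 432

432


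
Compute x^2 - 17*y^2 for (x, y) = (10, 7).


x^2 - d*y^2
= 10^2 - 17*7^2
= 100 - 833
= -733

-733


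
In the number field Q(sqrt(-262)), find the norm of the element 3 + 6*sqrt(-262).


N(a + b*sqrt(d)) = a^2 - d*b^2
= (3)^2 - (-262)*(6)^2
= 9 + 9432
= 9441

9441


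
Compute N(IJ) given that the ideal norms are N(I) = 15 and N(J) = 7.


N(IJ) = N(I) * N(J)
= 15 * 7
= 105

105


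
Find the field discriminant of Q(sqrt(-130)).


For K = Q(sqrt(d)) with d squarefree: disc(K) = d if d = 1 mod 4, and disc(K) = 4d if d = 2 or 3 mod 4.
Here d = -130, and d mod 4 = 2.
d = 2 mod 4, not 1 (O_K = Z[sqrt(d)]), so disc(K) = 4d = 4 * (-130) = -520

-520


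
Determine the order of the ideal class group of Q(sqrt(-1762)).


K = Q(sqrt(-1762)). d mod 4 = 2, so D = disc(K) = 4d = -7048
h(K) equals the number of primitive reduced positive-definite forms (a, b, c) = a*x^2 + b*x*y + c*y^2 with b^2 - 4ac = D,
where reduced means |b| <= a <= c, with b >= 0 whenever |b| = a or a = c, and primitive means gcd(a, b, c) = 1.
Reduced forces 3a^2 <= |D| = 7048, so 1 <= a <= 48; b must have the parity of D, and c = (b^2 - D)/(4a) must be an integer >= a.
Enumerate a = 1..48, b in [-a, a]:
  a=1: (1, 0, 1762)  [1]
  a=2: (2, 0, 881)  [1]
  a=3..6: none
  a=7: (7, -6, 253), (7, 6, 253)  [2]
  a=8..10: none
  a=11: (11, -6, 161), (11, 6, 161)  [2]
  a=12..13: none
  a=14: (14, -8, 127), (14, 8, 127)  [2]
  a=15..18: none
  a=19: (19, -18, 97), (19, 18, 97)  [2]
  a=20..21: none
  a=22: (22, -16, 83), (22, 16, 83)  [2]
  a=23: (23, -6, 77), (23, 6, 77)  [2]
  a=24..28: none
  a=29: (29, -12, 62), (29, 12, 62)  [2]
  a=30: none
  a=31: (31, -12, 58), (31, 12, 58)  [2]
  a=32..37: none
  a=38: (38, -20, 49), (38, 20, 49)  [2]
  a=39..40: none
  a=41: (41, -2, 43), (41, 2, 43)  [2]
  a=42..45: none
  a=46: (46, -40, 47), (46, 40, 47)  [2]
  a=47..48: none
Total reduced forms: 1 + 1 + 2 + 2 + 2 + 2 + 2 + 2 + 2 + 2 + 2 + 2 + 2 = 24
h = 24

24


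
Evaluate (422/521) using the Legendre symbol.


p = 521 is prime, so compute (422/521) with the reciprocity algorithm (Jacobi-symbol steps: pull out 2s via (2/n), flip via reciprocity, reduce):
  pull out 2: (2/521) = +1  (since 521 mod 8 = 1)
  reciprocity: (211/521) -> +(521/211)
  reduce: (99/211)
  reciprocity: (99/211) -> -(211/99)
  reduce: (13/99)
  reciprocity: (13/99) -> +(99/13)
  reduce: (8/13)
  pull out 2: (2/13) = -1  (since 13 mod 8 = 5)
  pull out 2: (2/13) = -1  (since 13 mod 8 = 5)
  pull out 2: (2/13) = -1  (since 13 mod 8 = 5)
  (1/13) = 1
Product of signs = 1
(422/521) = 1

1


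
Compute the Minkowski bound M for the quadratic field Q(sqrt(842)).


d = 842, d mod 4 = 2, so disc(K) = 4d = 3368; |disc(K)| = 3368
Real quadratic field, so n = 2, s = r2 = 0, r1 = 2
M = (n!/n^n) * (4/pi)^s * sqrt(|disc(K)|) = (2!/2^2) * (4/pi)^0 * sqrt(3368)
= 0.5 * 1.000000 * 58.034473
= 29.0172

29.0172


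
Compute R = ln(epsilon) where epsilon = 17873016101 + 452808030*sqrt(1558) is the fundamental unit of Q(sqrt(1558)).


epsilon = 17873016101 + 452808030*sqrt(1558)
= 3.5746e+10
R = ln(3.5746e+10)
= 24.2997

24.2997


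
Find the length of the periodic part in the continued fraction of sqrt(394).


Run the CF algorithm for sqrt(394).
a_0 = floor(sqrt(394)) = 19; set m_0=0, q_0=1.
Recurrence: m' = q*a - m,  q' = (d - m'^2)/q,  a' = floor((a_0 + m')/q').
  step 1: m=19, q=33, a=1
  step 2: m=14, q=6, a=5
  step 3: m=16, q=23, a=1
  step 4: m=7, q=15, a=1
  step 5: m=8, q=22, a=1
  step 6: m=14, q=9, a=3
  step 7: m=13, q=25, a=1
  step 8: m=12, q=10, a=3
  step 9: m=18, q=7, a=5
  step 10: m=17, q=15, a=2
  step 11: m=13, q=15, a=2
  step 12: m=17, q=7, a=5
  step 13: m=18, q=10, a=3
  step 14: m=12, q=25, a=1
  step 15: m=13, q=9, a=3
  step 16: m=14, q=22, a=1
  step 17: m=8, q=15, a=1
  step 18: m=7, q=23, a=1
  step 19: m=16, q=6, a=5
  step 20: m=14, q=33, a=1
  step 21: m=19, q=1, a=38
a_21 = 2*a_0 = 38, so the period closes here.
sqrt(394) = [19; 1, 5, 1, 1, 1, 3, 1, 3, 5, 2, 2, 5, 3, 1, 3, 1, 1, 1, 5, 1, 38]
Period length = 21

21


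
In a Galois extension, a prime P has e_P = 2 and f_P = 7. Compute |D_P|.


|D_P| = e * f
= 2 * 7
= 14

14


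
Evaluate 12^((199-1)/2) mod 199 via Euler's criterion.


p = 199 is prime and the exponent is (p-1)/2 = 99, so by Euler's criterion 12^99 = (12/199) = +1 or -1 mod 199.
Compute by square-and-multiply:
  99 = 64 + 32 + 2 + 1 (binary 1100011)
  Repeated squaring mod 199: 12^1 = 12, 12^2 = 144, 12^4 = 40, 12^8 = 8, 12^16 = 64, 12^32 = 116, 12^64 = 123
  12^99 = 12^64 * 12^32 * 12^2 * 12^1 = 123 * 116 * 144 * 12 mod 199
    123 * 116 = 14268 = 139 mod 199
    139 * 144 = 20016 = 116 mod 199
    116 * 12 = 1392 = 198 mod 199
  12^99 = 198 mod 199
Result 198 = p - 1 = -1 mod 199: 12 is a quadratic non-residue mod 199. As a residue in [0, p-1] the value is 198.
12^99 mod 199 = 198

198


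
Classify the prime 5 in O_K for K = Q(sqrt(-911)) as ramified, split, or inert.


K = Q(sqrt(-911)). Since d mod 4 = 1, disc(K) = -911.
Check p | disc: -911 mod 5 = 4.
p does not divide disc. Compute Legendre symbol (d/p):
4^((5-1)/2) mod 5 = 1
(d/p) = 1, so p splits: (p) = P*P' with e=1, f=1, g=2.
Therefore p is split.

split


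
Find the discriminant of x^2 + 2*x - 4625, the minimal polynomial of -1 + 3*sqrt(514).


The element -1 + 3*sqrt(514) has minimal polynomial:
x^2 + 2*x - 4625
Discriminant = (2)^2 - 4*(-4625)
= 4 + 18500
= 18504

18504


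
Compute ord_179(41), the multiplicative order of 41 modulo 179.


We want ord_179(41), the smallest k >= 1 with 41^k = 1 mod 179.
n = 179 = 179, phi(179) = 178; the order divides phi(n).
Divisors of 178: 1, 2, 89, 178
Repeated squaring mod 179: 41^1 = 41, 41^2 = 70, 41^4 = 67, 41^8 = 14, 41^16 = 17, 41^32 = 110, 41^64 = 107, 41^128 = 172
Test divisors in increasing order:
  k=1: 41^1 = 41 mod 179
  k=2: 41^2 = 70 mod 179
  k=89: 41^89 = 107 * 17 * 14 * 41 = 178 mod 179
  k=178: 41^178 = 172 * 110 * 17 * 70 = 1 mod 179  <- first divisor giving 1
Order = 178

178


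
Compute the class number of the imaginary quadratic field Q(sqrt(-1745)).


K = Q(sqrt(-1745)). d mod 4 = 3, so D = disc(K) = 4d = -6980
h(K) equals the number of primitive reduced positive-definite forms (a, b, c) = a*x^2 + b*x*y + c*y^2 with b^2 - 4ac = D,
where reduced means |b| <= a <= c, with b >= 0 whenever |b| = a or a = c, and primitive means gcd(a, b, c) = 1.
Reduced forces 3a^2 <= |D| = 6980, so 1 <= a <= 48; b must have the parity of D, and c = (b^2 - D)/(4a) must be an integer >= a.
Enumerate a = 1..48, b in [-a, a]:
  a=1: (1, 0, 1745)  [1]
  a=2: (2, 2, 873)  [1]
  a=3: (3, -2, 582), (3, 2, 582)  [2]
  a=4: none
  a=5: (5, 0, 349)  [1]
  a=6: (6, -2, 291), (6, 2, 291)  [2]
  a=7..8: none
  a=9: (9, -2, 194), (9, 2, 194)  [2]
  a=10: (10, 10, 177)  [1]
  a=11: (11, -4, 159), (11, 4, 159)  [2]
  a=12: none
  a=13: (13, -12, 137), (13, 12, 137)  [2]
  a=14: none
  a=15: (15, -10, 118), (15, 10, 118)  [2]
  a=16..17: none
  a=18: (18, -2, 97), (18, 2, 97)  [2]
  a=19..21: none
  a=22: (22, -18, 83), (22, 18, 83)  [2]
  a=23: (23, -14, 78), (23, 14, 78)  [2]
  a=24..25: none
  a=26: (26, -14, 69), (26, 14, 69)  [2]
  a=27: (27, -16, 67), (27, 16, 67)  [2]
  a=28: none
  a=29: (29, -26, 66), (29, 26, 66)  [2]
  a=30: (30, -10, 59), (30, 10, 59)  [2]
  a=31..32: none
  a=33: (33, -26, 58), (33, -4, 53), (33, 4, 53), (33, 26, 58)  [4]
  a=34..38: none
  a=39: (39, -38, 54), (39, -14, 46), (39, 14, 46), (39, 38, 54)  [4]
  a=40: none
  a=41: (41, -20, 45), (41, 20, 45)  [2]
  a=42..48: none
Total reduced forms: 1 + 1 + 2 + 1 + 2 + 2 + 1 + 2 + 2 + 2 + 2 + 2 + 2 + 2 + 2 + 2 + 2 + 4 + 4 + 2 = 40
h = 40

40


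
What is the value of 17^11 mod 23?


p = 23 is prime and the exponent is (p-1)/2 = 11, so by Euler's criterion 17^11 = (17/23) = +1 or -1 mod 23.
Compute by square-and-multiply:
  11 = 8 + 2 + 1 (binary 1011)
  Repeated squaring mod 23: 17^1 = 17, 17^2 = 13, 17^4 = 8, 17^8 = 18
  17^11 = 17^8 * 17^2 * 17^1 = 18 * 13 * 17 mod 23
    18 * 13 = 234 = 4 mod 23
    4 * 17 = 68 = 22 mod 23
  17^11 = 22 mod 23
Result 22 = p - 1 = -1 mod 23: 17 is a quadratic non-residue mod 23. As a residue in [0, p-1] the value is 22.
17^11 mod 23 = 22

22


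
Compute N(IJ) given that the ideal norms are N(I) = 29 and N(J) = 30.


N(IJ) = N(I) * N(J)
= 29 * 30
= 870

870


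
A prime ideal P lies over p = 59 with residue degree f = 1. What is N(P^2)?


N(P^a) = p^(a*f)
= 59^(2*1)
= 59^2
= 3481

3481


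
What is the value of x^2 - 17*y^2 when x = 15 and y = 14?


x^2 - d*y^2
= 15^2 - 17*14^2
= 225 - 3332
= -3107

-3107


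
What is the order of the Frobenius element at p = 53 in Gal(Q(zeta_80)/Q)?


The Frobenius at p in Gal(Q(zeta_n)/Q) = (Z/nZ)* is the class of p, so its order is ord_80(53), the smallest k >= 1 with 53^k = 1 mod 80.
n = 80 = 2^4 * 5, phi(80) = 32; the order divides phi(n).
Divisors of 32: 1, 2, 4, 8, 16, 32
Repeated squaring mod 80: 53^1 = 53, 53^2 = 9, 53^4 = 1, 53^8 = 1, 53^16 = 1, 53^32 = 1
Test divisors in increasing order:
  k=1: 53^1 = 53 mod 80
  k=2: 53^2 = 9 mod 80
  k=4: 53^4 = 1 mod 80  <- first divisor giving 1
Order = 4

4


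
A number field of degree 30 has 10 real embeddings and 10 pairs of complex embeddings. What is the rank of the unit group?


By Dirichlet's unit theorem:
rank = r1 + r2 - 1
= 10 + 10 - 1
= 19

19


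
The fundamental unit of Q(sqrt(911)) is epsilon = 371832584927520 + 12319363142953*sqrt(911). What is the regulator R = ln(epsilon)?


epsilon = 371832584927520 + 12319363142953*sqrt(911)
= 7.4367e+14
R = ln(7.4367e+14)
= 34.2426

34.2426


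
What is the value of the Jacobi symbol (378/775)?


Compute (378/775) via quadratic reciprocity:
  pull out 2: (2/775) = +1  (since 775 mod 8 = 7)
  reciprocity: (189/775) -> +(775/189)
  reduce: (19/189)
  reciprocity: (19/189) -> +(189/19)
  reduce: (18/19)
  pull out 2: (2/19) = -1  (since 19 mod 8 = 3)
  reciprocity: (9/19) -> +(19/9)
  reduce: (1/9)
  (1/9) = 1
Product of signs = -1

-1


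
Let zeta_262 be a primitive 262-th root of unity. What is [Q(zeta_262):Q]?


The degree equals Euler's totient phi(262).
262 = 2 * 131
phi(262) = 130

130


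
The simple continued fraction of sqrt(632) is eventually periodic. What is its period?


Run the CF algorithm for sqrt(632).
a_0 = floor(sqrt(632)) = 25; set m_0=0, q_0=1.
Recurrence: m' = q*a - m,  q' = (d - m'^2)/q,  a' = floor((a_0 + m')/q').
  step 1: m=25, q=7, a=7
  step 2: m=24, q=8, a=6
  step 3: m=24, q=7, a=7
  step 4: m=25, q=1, a=50
a_4 = 2*a_0 = 50, so the period closes here.
sqrt(632) = [25; 7, 6, 7, 50]
Period length = 4

4


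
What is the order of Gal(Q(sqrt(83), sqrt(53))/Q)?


The 2 square roots of distinct primes are multiplicatively independent over Q,
so [K:Q] = 2^2 and Gal(K/Q) is isomorphic to (Z/2Z)^2.
|Gal| = 2^2 = 4

4


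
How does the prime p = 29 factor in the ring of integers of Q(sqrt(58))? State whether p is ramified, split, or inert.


K = Q(sqrt(58)). Since d mod 4 = 2, disc(K) = 232.
Check p | disc: 232 mod 29 = 0.
p divides disc, so p ramifies: (p) = P^2 with e=2, f=1, g=1.
Therefore p is ramified.

ramified


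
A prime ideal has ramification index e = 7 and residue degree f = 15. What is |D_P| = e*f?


|D_P| = e * f
= 7 * 15
= 105

105


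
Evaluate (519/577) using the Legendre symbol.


p = 577 is prime, so compute (519/577) with the reciprocity algorithm (Jacobi-symbol steps: pull out 2s via (2/n), flip via reciprocity, reduce):
  reciprocity: (519/577) -> +(577/519)
  reduce: (58/519)
  pull out 2: (2/519) = +1  (since 519 mod 8 = 7)
  reciprocity: (29/519) -> +(519/29)
  reduce: (26/29)
  pull out 2: (2/29) = -1  (since 29 mod 8 = 5)
  reciprocity: (13/29) -> +(29/13)
  reduce: (3/13)
  reciprocity: (3/13) -> +(13/3)
  reduce: (1/3)
  (1/3) = 1
Product of signs = -1
(519/577) = -1

-1


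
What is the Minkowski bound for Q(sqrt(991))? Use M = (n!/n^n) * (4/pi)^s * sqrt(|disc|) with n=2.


d = 991, d mod 4 = 3, so disc(K) = 4d = 3964; |disc(K)| = 3964
Real quadratic field, so n = 2, s = r2 = 0, r1 = 2
M = (n!/n^n) * (4/pi)^s * sqrt(|disc(K)|) = (2!/2^2) * (4/pi)^0 * sqrt(3964)
= 0.5 * 1.000000 * 62.960305
= 31.4802

31.4802


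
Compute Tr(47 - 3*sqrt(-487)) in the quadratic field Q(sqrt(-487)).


Tr(a + b*sqrt(d)) = (a + b*sqrt(d)) + (a - b*sqrt(d)) = 2a
= 2 * (47)
= 94

94


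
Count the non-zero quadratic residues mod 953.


For prime p, the number of non-zero quadratic residues is (p-1)/2.
= (953-1)/2
= 476

476


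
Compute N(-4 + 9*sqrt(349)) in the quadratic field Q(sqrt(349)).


N(a + b*sqrt(d)) = a^2 - d*b^2
= (-4)^2 - (349)*(9)^2
= 16 - 28269
= -28253

-28253


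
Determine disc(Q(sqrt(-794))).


For K = Q(sqrt(d)) with d squarefree: disc(K) = d if d = 1 mod 4, and disc(K) = 4d if d = 2 or 3 mod 4.
Here d = -794, and d mod 4 = 2.
d = 2 mod 4, not 1 (O_K = Z[sqrt(d)]), so disc(K) = 4d = 4 * (-794) = -3176

-3176


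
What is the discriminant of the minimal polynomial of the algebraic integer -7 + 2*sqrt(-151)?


The element -7 + 2*sqrt(-151) has minimal polynomial:
x^2 + 14*x + 653
Discriminant = (14)^2 - 4*(653)
= 196 - 2612
= -2416

-2416


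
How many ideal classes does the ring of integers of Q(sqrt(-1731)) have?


K = Q(sqrt(-1731)). d mod 4 = 1, so D = disc(K) = d = -1731
h(K) equals the number of primitive reduced positive-definite forms (a, b, c) = a*x^2 + b*x*y + c*y^2 with b^2 - 4ac = D,
where reduced means |b| <= a <= c, with b >= 0 whenever |b| = a or a = c, and primitive means gcd(a, b, c) = 1.
Reduced forces 3a^2 <= |D| = 1731, so 1 <= a <= 24; b must have the parity of D, and c = (b^2 - D)/(4a) must be an integer >= a.
Enumerate a = 1..24, b in [-a, a]:
  a=1: (1, 1, 433)  [1]
  a=2: none
  a=3: (3, 3, 145)  [1]
  a=4: none
  a=5: (5, -3, 87), (5, 3, 87)  [2]
  a=6..14: none
  a=15: (15, -3, 29), (15, 3, 29)  [2]
  a=16..18: none
  a=19: (19, -13, 25), (19, 13, 25)  [2]
  a=20..24: none
Total reduced forms: 1 + 1 + 2 + 2 + 2 = 8
h = 8

8


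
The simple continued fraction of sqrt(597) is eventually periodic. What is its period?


Run the CF algorithm for sqrt(597).
a_0 = floor(sqrt(597)) = 24; set m_0=0, q_0=1.
Recurrence: m' = q*a - m,  q' = (d - m'^2)/q,  a' = floor((a_0 + m')/q').
  step 1: m=24, q=21, a=2
  step 2: m=18, q=13, a=3
  step 3: m=21, q=12, a=3
  step 4: m=15, q=31, a=1
  step 5: m=16, q=11, a=3
  step 6: m=17, q=28, a=1
  step 7: m=11, q=17, a=2
  step 8: m=23, q=4, a=11
  step 9: m=21, q=39, a=1
  step 10: m=18, q=7, a=6
  step 11: m=24, q=3, a=16
  step 12: m=24, q=7, a=6
  step 13: m=18, q=39, a=1
  step 14: m=21, q=4, a=11
  step 15: m=23, q=17, a=2
  step 16: m=11, q=28, a=1
  step 17: m=17, q=11, a=3
  step 18: m=16, q=31, a=1
  step 19: m=15, q=12, a=3
  step 20: m=21, q=13, a=3
  step 21: m=18, q=21, a=2
  step 22: m=24, q=1, a=48
a_22 = 2*a_0 = 48, so the period closes here.
sqrt(597) = [24; 2, 3, 3, 1, 3, 1, 2, 11, 1, 6, 16, 6, 1, 11, 2, 1, 3, 1, 3, 3, 2, 48]
Period length = 22

22


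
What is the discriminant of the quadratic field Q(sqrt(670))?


For K = Q(sqrt(d)) with d squarefree: disc(K) = d if d = 1 mod 4, and disc(K) = 4d if d = 2 or 3 mod 4.
Here d = 670, and d mod 4 = 2.
d = 2 mod 4, not 1 (O_K = Z[sqrt(d)]), so disc(K) = 4d = 4 * (670) = 2680

2680


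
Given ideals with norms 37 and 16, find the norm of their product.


N(IJ) = N(I) * N(J)
= 37 * 16
= 592

592


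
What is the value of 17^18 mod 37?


p = 37 is prime and the exponent is (p-1)/2 = 18, so by Euler's criterion 17^18 = (17/37) = +1 or -1 mod 37.
Compute by square-and-multiply:
  18 = 16 + 2 (binary 10010)
  Repeated squaring mod 37: 17^1 = 17, 17^2 = 30, 17^4 = 12, 17^8 = 33, 17^16 = 16
  17^18 = 17^16 * 17^2 = 16 * 30 mod 37
    16 * 30 = 480 = 36 mod 37
  17^18 = 36 mod 37
Result 36 = p - 1 = -1 mod 37: 17 is a quadratic non-residue mod 37. As a residue in [0, p-1] the value is 36.
17^18 mod 37 = 36

36


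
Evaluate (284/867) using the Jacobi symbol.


Compute (284/867) via quadratic reciprocity:
  pull out 2: (2/867) = -1  (since 867 mod 8 = 3)
  pull out 2: (2/867) = -1  (since 867 mod 8 = 3)
  reciprocity: (71/867) -> -(867/71)
  reduce: (15/71)
  reciprocity: (15/71) -> -(71/15)
  reduce: (11/15)
  reciprocity: (11/15) -> -(15/11)
  reduce: (4/11)
  pull out 2: (2/11) = -1  (since 11 mod 8 = 3)
  pull out 2: (2/11) = -1  (since 11 mod 8 = 3)
  (1/11) = 1
Product of signs = -1

-1


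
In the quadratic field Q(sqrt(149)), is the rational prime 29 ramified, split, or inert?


K = Q(sqrt(149)). Since d mod 4 = 1, disc(K) = 149.
Check p | disc: 149 mod 29 = 4.
p does not divide disc. Compute Legendre symbol (d/p):
4^((29-1)/2) mod 29 = 1
(d/p) = 1, so p splits: (p) = P*P' with e=1, f=1, g=2.
Therefore p is split.

split


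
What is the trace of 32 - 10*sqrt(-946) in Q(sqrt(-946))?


Tr(a + b*sqrt(d)) = (a + b*sqrt(d)) + (a - b*sqrt(d)) = 2a
= 2 * (32)
= 64

64


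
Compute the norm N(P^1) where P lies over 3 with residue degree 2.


N(P^a) = p^(a*f)
= 3^(1*2)
= 3^2
= 9

9


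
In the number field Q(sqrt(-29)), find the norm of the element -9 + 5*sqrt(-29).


N(a + b*sqrt(d)) = a^2 - d*b^2
= (-9)^2 - (-29)*(5)^2
= 81 + 725
= 806

806


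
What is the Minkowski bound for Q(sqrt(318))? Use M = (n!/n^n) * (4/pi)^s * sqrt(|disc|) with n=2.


d = 318, d mod 4 = 2, so disc(K) = 4d = 1272; |disc(K)| = 1272
Real quadratic field, so n = 2, s = r2 = 0, r1 = 2
M = (n!/n^n) * (4/pi)^s * sqrt(|disc(K)|) = (2!/2^2) * (4/pi)^0 * sqrt(1272)
= 0.5 * 1.000000 * 35.665109
= 17.8326

17.8326


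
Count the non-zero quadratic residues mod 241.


For prime p, the number of non-zero quadratic residues is (p-1)/2.
= (241-1)/2
= 120

120


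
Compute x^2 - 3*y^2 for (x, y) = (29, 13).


x^2 - d*y^2
= 29^2 - 3*13^2
= 841 - 507
= 334

334


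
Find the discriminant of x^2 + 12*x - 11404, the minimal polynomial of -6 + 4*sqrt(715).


The element -6 + 4*sqrt(715) has minimal polynomial:
x^2 + 12*x - 11404
Discriminant = (12)^2 - 4*(-11404)
= 144 + 45616
= 45760

45760


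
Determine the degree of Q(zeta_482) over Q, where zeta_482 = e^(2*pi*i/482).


The degree equals Euler's totient phi(482).
482 = 2 * 241
phi(482) = 240

240


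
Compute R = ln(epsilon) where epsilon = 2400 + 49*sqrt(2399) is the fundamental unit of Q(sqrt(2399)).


epsilon = 2400 + 49*sqrt(2399)
= 4799.9998
R = ln(4799.9998)
= 8.4764

8.4764


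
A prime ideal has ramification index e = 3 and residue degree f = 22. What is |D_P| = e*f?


|D_P| = e * f
= 3 * 22
= 66

66


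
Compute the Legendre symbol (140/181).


p = 181 is prime, so compute (140/181) with the reciprocity algorithm (Jacobi-symbol steps: pull out 2s via (2/n), flip via reciprocity, reduce):
  pull out 2: (2/181) = -1  (since 181 mod 8 = 5)
  pull out 2: (2/181) = -1  (since 181 mod 8 = 5)
  reciprocity: (35/181) -> +(181/35)
  reduce: (6/35)
  pull out 2: (2/35) = -1  (since 35 mod 8 = 3)
  reciprocity: (3/35) -> -(35/3)
  reduce: (2/3)
  pull out 2: (2/3) = -1  (since 3 mod 8 = 3)
  (1/3) = 1
Product of signs = -1
(140/181) = -1

-1


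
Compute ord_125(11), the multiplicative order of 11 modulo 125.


We want ord_125(11), the smallest k >= 1 with 11^k = 1 mod 125.
n = 125 = 5^3, phi(125) = 100; the order divides phi(n).
Divisors of 100: 1, 2, 4, 5, 10, 20, 25, 50, 100
Repeated squaring mod 125: 11^1 = 11, 11^2 = 121, 11^4 = 16, 11^8 = 6, 11^16 = 36, 11^32 = 46, 11^64 = 116
Test divisors in increasing order:
  k=1: 11^1 = 11 mod 125
  k=2: 11^2 = 121 mod 125
  k=4: 11^4 = 16 mod 125
  k=5: 11^5 = 16 * 11 = 51 mod 125
  k=10: 11^10 = 6 * 121 = 101 mod 125
  k=20: 11^20 = 36 * 16 = 76 mod 125
  k=25: 11^25 = 36 * 6 * 11 = 1 mod 125  <- first divisor giving 1
Order = 25

25


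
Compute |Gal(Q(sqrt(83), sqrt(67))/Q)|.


The 2 square roots of distinct primes are multiplicatively independent over Q,
so [K:Q] = 2^2 and Gal(K/Q) is isomorphic to (Z/2Z)^2.
|Gal| = 2^2 = 4

4


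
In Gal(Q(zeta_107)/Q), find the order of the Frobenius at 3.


The Frobenius at p in Gal(Q(zeta_n)/Q) = (Z/nZ)* is the class of p, so its order is ord_107(3), the smallest k >= 1 with 3^k = 1 mod 107.
n = 107 = 107, phi(107) = 106; the order divides phi(n).
Divisors of 106: 1, 2, 53, 106
Repeated squaring mod 107: 3^1 = 3, 3^2 = 9, 3^4 = 81, 3^8 = 34, 3^16 = 86, 3^32 = 13, 3^64 = 62
Test divisors in increasing order:
  k=1: 3^1 = 3 mod 107
  k=2: 3^2 = 9 mod 107
  k=53: 3^53 = 13 * 86 * 81 * 3 = 1 mod 107  <- first divisor giving 1
Order = 53

53


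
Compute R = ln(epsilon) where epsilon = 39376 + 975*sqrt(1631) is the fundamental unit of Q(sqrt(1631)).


epsilon = 39376 + 975*sqrt(1631)
= 78752.0000
R = ln(78752.0000)
= 11.2741

11.2741


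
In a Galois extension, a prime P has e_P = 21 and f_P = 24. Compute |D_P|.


|D_P| = e * f
= 21 * 24
= 504

504


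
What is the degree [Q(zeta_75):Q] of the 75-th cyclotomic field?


The degree equals Euler's totient phi(75).
75 = 3 * 5^2
phi(75) = 40

40


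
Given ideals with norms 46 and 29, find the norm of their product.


N(IJ) = N(I) * N(J)
= 46 * 29
= 1334

1334


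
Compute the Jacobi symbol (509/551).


Compute (509/551) via quadratic reciprocity:
  reciprocity: (509/551) -> +(551/509)
  reduce: (42/509)
  pull out 2: (2/509) = -1  (since 509 mod 8 = 5)
  reciprocity: (21/509) -> +(509/21)
  reduce: (5/21)
  reciprocity: (5/21) -> +(21/5)
  reduce: (1/5)
  (1/5) = 1
Product of signs = -1

-1


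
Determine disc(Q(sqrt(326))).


For K = Q(sqrt(d)) with d squarefree: disc(K) = d if d = 1 mod 4, and disc(K) = 4d if d = 2 or 3 mod 4.
Here d = 326, and d mod 4 = 2.
d = 2 mod 4, not 1 (O_K = Z[sqrt(d)]), so disc(K) = 4d = 4 * (326) = 1304

1304


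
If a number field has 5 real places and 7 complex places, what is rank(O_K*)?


By Dirichlet's unit theorem:
rank = r1 + r2 - 1
= 5 + 7 - 1
= 11

11


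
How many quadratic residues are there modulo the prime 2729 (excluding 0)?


For prime p, the number of non-zero quadratic residues is (p-1)/2.
= (2729-1)/2
= 1364

1364


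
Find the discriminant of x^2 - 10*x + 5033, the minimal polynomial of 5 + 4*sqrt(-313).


The element 5 + 4*sqrt(-313) has minimal polynomial:
x^2 - 10*x + 5033
Discriminant = (-10)^2 - 4*(5033)
= 100 - 20132
= -20032

-20032


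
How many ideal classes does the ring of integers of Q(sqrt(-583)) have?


K = Q(sqrt(-583)). d mod 4 = 1, so D = disc(K) = d = -583
h(K) equals the number of primitive reduced positive-definite forms (a, b, c) = a*x^2 + b*x*y + c*y^2 with b^2 - 4ac = D,
where reduced means |b| <= a <= c, with b >= 0 whenever |b| = a or a = c, and primitive means gcd(a, b, c) = 1.
Reduced forces 3a^2 <= |D| = 583, so 1 <= a <= 13; b must have the parity of D, and c = (b^2 - D)/(4a) must be an integer >= a.
Enumerate a = 1..13, b in [-a, a]:
  a=1: (1, 1, 146)  [1]
  a=2: (2, -1, 73), (2, 1, 73)  [2]
  a=3: none
  a=4: (4, -3, 37), (4, 3, 37)  [2]
  a=5..7: none
  a=8: (8, -5, 19), (8, 5, 19)  [2]
  a=9..10: none
  a=11: (11, 11, 16)  [1]
  a=12..13: none
Total reduced forms: 1 + 2 + 2 + 2 + 1 = 8
h = 8

8


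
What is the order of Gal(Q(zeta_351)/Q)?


|Gal(Q(zeta_351)/Q)| = phi(351)
= 216

216


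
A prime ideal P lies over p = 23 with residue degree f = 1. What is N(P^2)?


N(P^a) = p^(a*f)
= 23^(2*1)
= 23^2
= 529

529


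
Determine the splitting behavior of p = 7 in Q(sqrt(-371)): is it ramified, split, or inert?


K = Q(sqrt(-371)). Since d mod 4 = 1, disc(K) = -371.
Check p | disc: -371 mod 7 = 0.
p divides disc, so p ramifies: (p) = P^2 with e=2, f=1, g=1.
Therefore p is ramified.

ramified


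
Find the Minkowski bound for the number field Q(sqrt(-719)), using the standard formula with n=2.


d = -719, d mod 4 = 1, so disc(K) = d = -719; |disc(K)| = 719
Imaginary quadratic field, so n = 2, s = r2 = 1, r1 = 0
M = (n!/n^n) * (4/pi)^s * sqrt(|disc(K)|) = (2!/2^2) * (4/pi)^1 * sqrt(719)
= 0.5 * 1.273240 * 26.814175
= 17.0704

17.0704


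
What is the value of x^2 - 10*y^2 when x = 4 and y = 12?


x^2 - d*y^2
= 4^2 - 10*12^2
= 16 - 1440
= -1424

-1424


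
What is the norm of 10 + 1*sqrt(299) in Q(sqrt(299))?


N(a + b*sqrt(d)) = a^2 - d*b^2
= (10)^2 - (299)*(1)^2
= 100 - 299
= -199

-199


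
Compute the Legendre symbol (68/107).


p = 107 is prime, so compute (68/107) with the reciprocity algorithm (Jacobi-symbol steps: pull out 2s via (2/n), flip via reciprocity, reduce):
  pull out 2: (2/107) = -1  (since 107 mod 8 = 3)
  pull out 2: (2/107) = -1  (since 107 mod 8 = 3)
  reciprocity: (17/107) -> +(107/17)
  reduce: (5/17)
  reciprocity: (5/17) -> +(17/5)
  reduce: (2/5)
  pull out 2: (2/5) = -1  (since 5 mod 8 = 5)
  (1/5) = 1
Product of signs = -1
(68/107) = -1

-1


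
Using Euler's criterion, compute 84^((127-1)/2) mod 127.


p = 127 is prime and the exponent is (p-1)/2 = 63, so by Euler's criterion 84^63 = (84/127) = +1 or -1 mod 127.
Compute by square-and-multiply:
  63 = 32 + 16 + 8 + 4 + 2 + 1 (binary 111111)
  Repeated squaring mod 127: 84^1 = 84, 84^2 = 71, 84^4 = 88, 84^8 = 124, 84^16 = 9, 84^32 = 81
  84^63 = 84^32 * 84^16 * 84^8 * 84^4 * 84^2 * 84^1 = 81 * 9 * 124 * 88 * 71 * 84 mod 127
    81 * 9 = 729 = 94 mod 127
    94 * 124 = 11656 = 99 mod 127
    99 * 88 = 8712 = 76 mod 127
    76 * 71 = 5396 = 62 mod 127
    62 * 84 = 5208 = 1 mod 127
  84^63 = 1 mod 127
Result 1: 84 is a quadratic residue mod 127.
84^63 mod 127 = 1

1


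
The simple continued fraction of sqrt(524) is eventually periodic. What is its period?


Run the CF algorithm for sqrt(524).
a_0 = floor(sqrt(524)) = 22; set m_0=0, q_0=1.
Recurrence: m' = q*a - m,  q' = (d - m'^2)/q,  a' = floor((a_0 + m')/q').
  step 1: m=22, q=40, a=1
  step 2: m=18, q=5, a=8
  step 3: m=22, q=8, a=5
  step 4: m=18, q=25, a=1
  step 5: m=7, q=19, a=1
  step 6: m=12, q=20, a=1
  step 7: m=8, q=23, a=1
  step 8: m=15, q=13, a=2
  step 9: m=11, q=31, a=1
  step 10: m=20, q=4, a=10
  step 11: m=20, q=31, a=1
  step 12: m=11, q=13, a=2
  step 13: m=15, q=23, a=1
  step 14: m=8, q=20, a=1
  step 15: m=12, q=19, a=1
  step 16: m=7, q=25, a=1
  step 17: m=18, q=8, a=5
  step 18: m=22, q=5, a=8
  step 19: m=18, q=40, a=1
  step 20: m=22, q=1, a=44
a_20 = 2*a_0 = 44, so the period closes here.
sqrt(524) = [22; 1, 8, 5, 1, 1, 1, 1, 2, 1, 10, 1, 2, 1, 1, 1, 1, 5, 8, 1, 44]
Period length = 20

20


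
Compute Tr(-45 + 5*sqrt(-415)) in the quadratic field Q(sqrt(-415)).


Tr(a + b*sqrt(d)) = (a + b*sqrt(d)) + (a - b*sqrt(d)) = 2a
= 2 * (-45)
= -90

-90


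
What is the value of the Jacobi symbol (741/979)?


Compute (741/979) via quadratic reciprocity:
  reciprocity: (741/979) -> +(979/741)
  reduce: (238/741)
  pull out 2: (2/741) = -1  (since 741 mod 8 = 5)
  reciprocity: (119/741) -> +(741/119)
  reduce: (27/119)
  reciprocity: (27/119) -> -(119/27)
  reduce: (11/27)
  reciprocity: (11/27) -> -(27/11)
  reduce: (5/11)
  reciprocity: (5/11) -> +(11/5)
  reduce: (1/5)
  (1/5) = 1
Product of signs = -1

-1


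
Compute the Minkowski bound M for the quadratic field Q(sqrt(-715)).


d = -715, d mod 4 = 1, so disc(K) = d = -715; |disc(K)| = 715
Imaginary quadratic field, so n = 2, s = r2 = 1, r1 = 0
M = (n!/n^n) * (4/pi)^s * sqrt(|disc(K)|) = (2!/2^2) * (4/pi)^1 * sqrt(715)
= 0.5 * 1.273240 * 26.739484
= 17.0229

17.0229


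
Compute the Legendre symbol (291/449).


p = 449 is prime, so compute (291/449) with the reciprocity algorithm (Jacobi-symbol steps: pull out 2s via (2/n), flip via reciprocity, reduce):
  reciprocity: (291/449) -> +(449/291)
  reduce: (158/291)
  pull out 2: (2/291) = -1  (since 291 mod 8 = 3)
  reciprocity: (79/291) -> -(291/79)
  reduce: (54/79)
  pull out 2: (2/79) = +1  (since 79 mod 8 = 7)
  reciprocity: (27/79) -> -(79/27)
  reduce: (25/27)
  reciprocity: (25/27) -> +(27/25)
  reduce: (2/25)
  pull out 2: (2/25) = +1  (since 25 mod 8 = 1)
  (1/25) = 1
Product of signs = -1
(291/449) = -1

-1


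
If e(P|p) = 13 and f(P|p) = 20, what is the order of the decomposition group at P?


|D_P| = e * f
= 13 * 20
= 260

260


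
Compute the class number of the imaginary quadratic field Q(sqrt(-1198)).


K = Q(sqrt(-1198)). d mod 4 = 2, so D = disc(K) = 4d = -4792
h(K) equals the number of primitive reduced positive-definite forms (a, b, c) = a*x^2 + b*x*y + c*y^2 with b^2 - 4ac = D,
where reduced means |b| <= a <= c, with b >= 0 whenever |b| = a or a = c, and primitive means gcd(a, b, c) = 1.
Reduced forces 3a^2 <= |D| = 4792, so 1 <= a <= 39; b must have the parity of D, and c = (b^2 - D)/(4a) must be an integer >= a.
Enumerate a = 1..39, b in [-a, a]:
  a=1: (1, 0, 1198)  [1]
  a=2: (2, 0, 599)  [1]
  a=3..10: none
  a=11: (11, -2, 109), (11, 2, 109)  [2]
  a=12..16: none
  a=17: (17, -6, 71), (17, 6, 71)  [2]
  a=18..21: none
  a=22: (22, -20, 59), (22, 20, 59)  [2]
  a=23..28: none
  a=29: (29, -14, 43), (29, 14, 43)  [2]
  a=30..33: none
  a=34: (34, -28, 41), (34, 28, 41)  [2]
  a=35..39: none
Total reduced forms: 1 + 1 + 2 + 2 + 2 + 2 + 2 = 12
h = 12

12


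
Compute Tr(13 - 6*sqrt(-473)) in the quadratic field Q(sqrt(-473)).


Tr(a + b*sqrt(d)) = (a + b*sqrt(d)) + (a - b*sqrt(d)) = 2a
= 2 * (13)
= 26

26


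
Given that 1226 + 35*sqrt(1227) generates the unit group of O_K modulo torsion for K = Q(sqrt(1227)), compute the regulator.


epsilon = 1226 + 35*sqrt(1227)
= 2451.9996
R = ln(2451.9996)
= 7.8047

7.8047


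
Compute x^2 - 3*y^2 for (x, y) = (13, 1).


x^2 - d*y^2
= 13^2 - 3*1^2
= 169 - 3
= 166

166


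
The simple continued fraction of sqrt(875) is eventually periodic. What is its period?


Run the CF algorithm for sqrt(875).
a_0 = floor(sqrt(875)) = 29; set m_0=0, q_0=1.
Recurrence: m' = q*a - m,  q' = (d - m'^2)/q,  a' = floor((a_0 + m')/q').
  step 1: m=29, q=34, a=1
  step 2: m=5, q=25, a=1
  step 3: m=20, q=19, a=2
  step 4: m=18, q=29, a=1
  step 5: m=11, q=26, a=1
  step 6: m=15, q=25, a=1
  step 7: m=10, q=31, a=1
  step 8: m=21, q=14, a=3
  step 9: m=21, q=31, a=1
  step 10: m=10, q=25, a=1
  step 11: m=15, q=26, a=1
  step 12: m=11, q=29, a=1
  step 13: m=18, q=19, a=2
  step 14: m=20, q=25, a=1
  step 15: m=5, q=34, a=1
  step 16: m=29, q=1, a=58
a_16 = 2*a_0 = 58, so the period closes here.
sqrt(875) = [29; 1, 1, 2, 1, 1, 1, 1, 3, 1, 1, 1, 1, 2, 1, 1, 58]
Period length = 16

16


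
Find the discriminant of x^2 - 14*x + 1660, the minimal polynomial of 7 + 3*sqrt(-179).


The element 7 + 3*sqrt(-179) has minimal polynomial:
x^2 - 14*x + 1660
Discriminant = (-14)^2 - 4*(1660)
= 196 - 6640
= -6444

-6444


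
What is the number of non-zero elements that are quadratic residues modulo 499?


For prime p, the number of non-zero quadratic residues is (p-1)/2.
= (499-1)/2
= 249

249


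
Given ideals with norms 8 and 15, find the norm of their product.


N(IJ) = N(I) * N(J)
= 8 * 15
= 120

120


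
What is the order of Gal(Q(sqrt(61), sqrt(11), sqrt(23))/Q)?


The 3 square roots of distinct primes are multiplicatively independent over Q,
so [K:Q] = 2^3 and Gal(K/Q) is isomorphic to (Z/2Z)^3.
|Gal| = 2^3 = 8

8


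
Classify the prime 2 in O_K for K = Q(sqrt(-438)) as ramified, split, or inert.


K = Q(sqrt(-438)). Since d mod 4 = 2, disc(K) = -1752.
Check p | disc: -1752 mod 2 = 0.
p divides disc, so p ramifies: (p) = P^2 with e=2, f=1, g=1.
Therefore p is ramified.

ramified


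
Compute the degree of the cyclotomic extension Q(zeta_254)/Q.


The degree equals Euler's totient phi(254).
254 = 2 * 127
phi(254) = 126

126


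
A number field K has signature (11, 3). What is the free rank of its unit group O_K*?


By Dirichlet's unit theorem:
rank = r1 + r2 - 1
= 11 + 3 - 1
= 13

13


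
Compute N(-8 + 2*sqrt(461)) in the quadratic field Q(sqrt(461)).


N(a + b*sqrt(d)) = a^2 - d*b^2
= (-8)^2 - (461)*(2)^2
= 64 - 1844
= -1780

-1780


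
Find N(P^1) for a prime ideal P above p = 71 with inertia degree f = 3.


N(P^a) = p^(a*f)
= 71^(1*3)
= 71^3
= 357911

357911


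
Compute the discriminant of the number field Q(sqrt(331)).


For K = Q(sqrt(d)) with d squarefree: disc(K) = d if d = 1 mod 4, and disc(K) = 4d if d = 2 or 3 mod 4.
Here d = 331, and d mod 4 = 3.
d = 3 mod 4, not 1 (O_K = Z[sqrt(d)]), so disc(K) = 4d = 4 * (331) = 1324

1324


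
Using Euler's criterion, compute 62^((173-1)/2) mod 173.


p = 173 is prime and the exponent is (p-1)/2 = 86, so by Euler's criterion 62^86 = (62/173) = +1 or -1 mod 173.
Compute by square-and-multiply:
  86 = 64 + 16 + 4 + 2 (binary 1010110)
  Repeated squaring mod 173: 62^1 = 62, 62^2 = 38, 62^4 = 60, 62^8 = 140, 62^16 = 51, 62^32 = 6, 62^64 = 36
  62^86 = 62^64 * 62^16 * 62^4 * 62^2 = 36 * 51 * 60 * 38 mod 173
    36 * 51 = 1836 = 106 mod 173
    106 * 60 = 6360 = 132 mod 173
    132 * 38 = 5016 = 172 mod 173
  62^86 = 172 mod 173
Result 172 = p - 1 = -1 mod 173: 62 is a quadratic non-residue mod 173. As a residue in [0, p-1] the value is 172.
62^86 mod 173 = 172

172


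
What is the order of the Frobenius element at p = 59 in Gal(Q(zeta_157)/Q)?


The Frobenius at p in Gal(Q(zeta_n)/Q) = (Z/nZ)* is the class of p, so its order is ord_157(59), the smallest k >= 1 with 59^k = 1 mod 157.
n = 157 = 157, phi(157) = 156; the order divides phi(n).
Divisors of 156: 1, 2, 3, 4, 6, 12, 13, 26, 39, 52, 78, 156
Repeated squaring mod 157: 59^1 = 59, 59^2 = 27, 59^4 = 101, 59^8 = 153, 59^16 = 16, 59^32 = 99, 59^64 = 67, 59^128 = 93
Test divisors in increasing order:
  k=1: 59^1 = 59 mod 157
  k=2: 59^2 = 27 mod 157
  k=3: 59^3 = 27 * 59 = 23 mod 157
  k=4: 59^4 = 101 mod 157
  k=6: 59^6 = 101 * 27 = 58 mod 157
  k=12: 59^12 = 153 * 101 = 67 mod 157
  k=13: 59^13 = 153 * 101 * 59 = 28 mod 157
  k=26: 59^26 = 16 * 153 * 27 = 156 mod 157
  k=39: 59^39 = 99 * 101 * 27 * 59 = 129 mod 157
  k=52: 59^52 = 99 * 16 * 101 = 1 mod 157  <- first divisor giving 1
Order = 52

52


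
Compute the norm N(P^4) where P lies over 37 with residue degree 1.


N(P^a) = p^(a*f)
= 37^(4*1)
= 37^4
= 1874161

1874161


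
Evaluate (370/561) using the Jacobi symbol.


Compute (370/561) via quadratic reciprocity:
  pull out 2: (2/561) = +1  (since 561 mod 8 = 1)
  reciprocity: (185/561) -> +(561/185)
  reduce: (6/185)
  pull out 2: (2/185) = +1  (since 185 mod 8 = 1)
  reciprocity: (3/185) -> +(185/3)
  reduce: (2/3)
  pull out 2: (2/3) = -1  (since 3 mod 8 = 3)
  (1/3) = 1
Product of signs = -1

-1


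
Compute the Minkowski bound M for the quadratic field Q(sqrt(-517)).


d = -517, d mod 4 = 3, so disc(K) = 4d = -2068; |disc(K)| = 2068
Imaginary quadratic field, so n = 2, s = r2 = 1, r1 = 0
M = (n!/n^n) * (4/pi)^s * sqrt(|disc(K)|) = (2!/2^2) * (4/pi)^1 * sqrt(2068)
= 0.5 * 1.273240 * 45.475268
= 28.9505

28.9505


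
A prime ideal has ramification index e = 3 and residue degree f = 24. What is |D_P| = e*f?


|D_P| = e * f
= 3 * 24
= 72

72


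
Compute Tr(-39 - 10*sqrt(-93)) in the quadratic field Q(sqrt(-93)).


Tr(a + b*sqrt(d)) = (a + b*sqrt(d)) + (a - b*sqrt(d)) = 2a
= 2 * (-39)
= -78

-78


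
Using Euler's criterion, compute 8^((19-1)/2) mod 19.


p = 19 is prime and the exponent is (p-1)/2 = 9, so by Euler's criterion 8^9 = (8/19) = +1 or -1 mod 19.
Compute by square-and-multiply:
  9 = 8 + 1 (binary 1001)
  Repeated squaring mod 19: 8^1 = 8, 8^2 = 7, 8^4 = 11, 8^8 = 7
  8^9 = 8^8 * 8^1 = 7 * 8 mod 19
    7 * 8 = 56 = 18 mod 19
  8^9 = 18 mod 19
Result 18 = p - 1 = -1 mod 19: 8 is a quadratic non-residue mod 19. As a residue in [0, p-1] the value is 18.
8^9 mod 19 = 18

18


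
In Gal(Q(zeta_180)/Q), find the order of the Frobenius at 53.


The Frobenius at p in Gal(Q(zeta_n)/Q) = (Z/nZ)* is the class of p, so its order is ord_180(53), the smallest k >= 1 with 53^k = 1 mod 180.
n = 180 = 2^2 * 3^2 * 5, phi(180) = 48; the order divides phi(n).
Divisors of 48: 1, 2, 3, 4, 6, 8, 12, 16, 24, 48
Repeated squaring mod 180: 53^1 = 53, 53^2 = 109, 53^4 = 1, 53^8 = 1, 53^16 = 1, 53^32 = 1
Test divisors in increasing order:
  k=1: 53^1 = 53 mod 180
  k=2: 53^2 = 109 mod 180
  k=3: 53^3 = 109 * 53 = 17 mod 180
  k=4: 53^4 = 1 mod 180  <- first divisor giving 1
Order = 4

4
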